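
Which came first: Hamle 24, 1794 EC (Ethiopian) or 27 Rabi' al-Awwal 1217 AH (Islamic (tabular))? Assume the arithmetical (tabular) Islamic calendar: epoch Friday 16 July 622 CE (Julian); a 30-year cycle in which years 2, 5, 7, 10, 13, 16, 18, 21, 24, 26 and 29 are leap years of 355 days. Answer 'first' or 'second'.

Converting both to JDN: 2379437 vs 2379435; the smaller is the second.

second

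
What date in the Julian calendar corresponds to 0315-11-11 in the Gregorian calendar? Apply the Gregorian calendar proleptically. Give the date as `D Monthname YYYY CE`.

At this point the Julian calendar is 1 day behind the Gregorian.
11 November 315 Gregorian − 1 day → 10 November 315 Julian.

10 November 315 CE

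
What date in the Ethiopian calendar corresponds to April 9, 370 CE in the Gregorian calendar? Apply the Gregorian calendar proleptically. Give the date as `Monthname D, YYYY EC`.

Both dates share Julian Day Number 1856298; in the Ethiopian calendar that is 13 Miyazya 362 EC.

Miyazya 13, 362 EC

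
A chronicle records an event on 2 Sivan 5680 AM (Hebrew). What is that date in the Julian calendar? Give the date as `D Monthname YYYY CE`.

Both dates share Julian Day Number 2422464; in the Julian calendar that is 6 May 1920 CE.

6 May 1920 CE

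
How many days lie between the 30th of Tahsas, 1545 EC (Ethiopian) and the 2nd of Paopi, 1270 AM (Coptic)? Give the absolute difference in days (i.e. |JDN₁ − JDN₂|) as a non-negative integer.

277

JDN of the first date = 2288286.
JDN of the second date = 2288563.
|2288563 − 2288286| = 277.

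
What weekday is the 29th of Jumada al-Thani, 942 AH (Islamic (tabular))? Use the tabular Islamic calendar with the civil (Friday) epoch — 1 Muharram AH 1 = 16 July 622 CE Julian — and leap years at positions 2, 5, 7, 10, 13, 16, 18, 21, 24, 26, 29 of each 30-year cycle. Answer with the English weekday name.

Saturday

Equivalently 4 January 1536 Gregorian, JDN 2282075.
JDN 2282075 mod 7 = 5, and JDN 0 was a Monday, so this is a Saturday.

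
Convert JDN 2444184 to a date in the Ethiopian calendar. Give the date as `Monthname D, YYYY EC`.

The Gregorian equivalent of JDN 2444184 is 6 November 1979.
In the Ethiopian calendar that day is Tikimt 26, 1972 EC.

Tikimt 26, 1972 EC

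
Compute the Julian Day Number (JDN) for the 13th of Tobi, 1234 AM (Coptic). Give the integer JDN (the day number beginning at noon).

In the proleptic Gregorian calendar the same day is 18 January 1518.
JDN 2400001 is 17 November 1858 CE (Gregorian), MJD 0; the target day is −124486 days from there, so JDN = 2275515.

2275515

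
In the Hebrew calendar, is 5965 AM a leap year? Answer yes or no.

Hebrew year 5965 is year 18 of its 19-year Metonic cycle; leap years are at positions 3, 6, 8, 11, 14, 17, 19, so it is a common year (12 months).

no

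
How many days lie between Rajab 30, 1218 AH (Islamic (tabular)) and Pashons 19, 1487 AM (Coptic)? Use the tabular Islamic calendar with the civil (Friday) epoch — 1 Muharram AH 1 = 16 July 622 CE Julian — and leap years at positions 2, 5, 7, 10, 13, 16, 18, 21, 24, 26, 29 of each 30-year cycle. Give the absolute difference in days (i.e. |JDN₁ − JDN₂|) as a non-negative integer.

11861

JDN of the first date = 2379910.
JDN of the second date = 2368049.
|2368049 − 2379910| = 11861.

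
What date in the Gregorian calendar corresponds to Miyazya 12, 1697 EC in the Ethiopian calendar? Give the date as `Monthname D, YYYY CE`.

April 18, 1705 CE

Julian Day Number of the source date = 2343906.
Converting JDN 2343906 to the Gregorian calendar gives 18 April 1705 CE.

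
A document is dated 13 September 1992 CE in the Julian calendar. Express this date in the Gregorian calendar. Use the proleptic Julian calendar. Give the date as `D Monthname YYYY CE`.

26 September 1992 CE

At this point the Julian calendar is 13 days behind the Gregorian.
13 September 1992 Julian + 13 days → 26 September 1992 Gregorian.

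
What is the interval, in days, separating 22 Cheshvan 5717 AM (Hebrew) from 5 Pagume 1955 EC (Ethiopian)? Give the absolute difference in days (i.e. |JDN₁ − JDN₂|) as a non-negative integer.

2509

JDN of the first date = 2435774.
JDN of the second date = 2438283.
|2438283 − 2435774| = 2509.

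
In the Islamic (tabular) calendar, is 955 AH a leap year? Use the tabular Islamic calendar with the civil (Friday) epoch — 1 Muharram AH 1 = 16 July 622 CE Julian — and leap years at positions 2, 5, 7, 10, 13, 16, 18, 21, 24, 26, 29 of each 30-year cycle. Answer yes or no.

Year 955 AH is year 25 of its 30-year cycle; leap positions are 2, 5, 7, 10, 13, 16, 18, 21, 24, 26, 29, so it is a common year (354 days).

no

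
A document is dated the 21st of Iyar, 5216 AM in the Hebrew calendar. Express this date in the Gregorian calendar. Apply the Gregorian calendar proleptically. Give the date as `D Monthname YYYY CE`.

Julian Day Number of the source date = 2252978.
Converting JDN 2252978 to the Gregorian calendar gives 5 May 1456 CE.

5 May 1456 CE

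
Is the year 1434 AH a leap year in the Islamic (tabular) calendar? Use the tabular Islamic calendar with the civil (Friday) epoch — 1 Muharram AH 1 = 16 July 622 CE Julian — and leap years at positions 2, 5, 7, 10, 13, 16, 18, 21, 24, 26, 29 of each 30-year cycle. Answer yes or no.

yes

Year 1434 AH is year 24 of its 30-year cycle; leap positions are 2, 5, 7, 10, 13, 16, 18, 21, 24, 26, 29, so it is a leap year (355 days).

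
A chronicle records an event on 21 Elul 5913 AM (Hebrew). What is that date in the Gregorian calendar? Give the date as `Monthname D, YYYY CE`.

September 11, 2153 CE

Julian Day Number of the source date = 2507681.
Converting JDN 2507681 to the Gregorian calendar gives 11 September 2153 CE.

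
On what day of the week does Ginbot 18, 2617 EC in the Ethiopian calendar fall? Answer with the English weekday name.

Tuesday

Equivalently 31 May 2625 Gregorian, JDN 2679972.
Since JDN mod 7 = 1 (0 = Monday), the day is Tuesday.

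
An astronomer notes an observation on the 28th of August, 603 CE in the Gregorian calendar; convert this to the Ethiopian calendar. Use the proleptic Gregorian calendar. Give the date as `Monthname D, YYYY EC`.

Pagume 2, 595 EC

Both dates share Julian Day Number 1941540; in the Ethiopian calendar that is 2 Pagume 595 EC.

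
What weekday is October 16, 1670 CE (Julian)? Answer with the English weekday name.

Sunday

In the Gregorian calendar this is 26 October 1670 (JDN 2331314).
JDN 2331314 mod 7 = 6, and JDN 0 was a Monday, so this is a Sunday.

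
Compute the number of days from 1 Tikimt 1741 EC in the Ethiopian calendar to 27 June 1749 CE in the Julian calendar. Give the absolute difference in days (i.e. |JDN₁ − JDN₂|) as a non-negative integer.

272

JDN of the first date = 2359786.
JDN of the second date = 2360058.
|2360058 − 2359786| = 272.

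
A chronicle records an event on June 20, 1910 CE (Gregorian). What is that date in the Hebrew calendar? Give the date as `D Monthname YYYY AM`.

Both dates share Julian Day Number 2418843; in the Hebrew calendar that is 13 Sivan 5670 AM.

13 Sivan 5670 AM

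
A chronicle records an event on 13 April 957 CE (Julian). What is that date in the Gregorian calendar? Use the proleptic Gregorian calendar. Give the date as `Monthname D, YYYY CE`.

April 18, 957 CE

For dates in this range the Gregorian date is 5 days ahead of the Julian.
13 April 957 Julian + 5 days → 18 April 957 Gregorian.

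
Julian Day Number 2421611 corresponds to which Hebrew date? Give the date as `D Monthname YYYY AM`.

The Gregorian equivalent of JDN 2421611 is 17 January 1918.
In the Hebrew calendar that day is 4 Shevat 5678 AM.

4 Shevat 5678 AM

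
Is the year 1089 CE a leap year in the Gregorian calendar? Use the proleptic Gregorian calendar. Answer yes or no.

no

1089 is not divisible by 4, so it is a common year.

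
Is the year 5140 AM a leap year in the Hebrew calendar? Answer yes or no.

Hebrew year 5140 is year 10 of its 19-year Metonic cycle; leap years are at positions 3, 6, 8, 11, 14, 17, 19, so it is a common year (12 months).

no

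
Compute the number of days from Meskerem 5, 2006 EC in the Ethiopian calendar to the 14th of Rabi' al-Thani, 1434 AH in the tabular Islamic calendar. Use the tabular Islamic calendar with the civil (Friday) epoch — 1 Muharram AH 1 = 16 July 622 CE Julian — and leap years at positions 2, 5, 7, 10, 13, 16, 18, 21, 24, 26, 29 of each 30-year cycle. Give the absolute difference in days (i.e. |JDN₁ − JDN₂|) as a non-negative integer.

First date → JDN 2456551; second date → JDN 2456349.
The interval is |2456551 − 2456349| = 202 days.

202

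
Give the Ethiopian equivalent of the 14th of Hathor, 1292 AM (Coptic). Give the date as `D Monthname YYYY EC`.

Both dates share Julian Day Number 2296641; in the Ethiopian calendar that is 14 Hidar 1568 EC.

14 Hidar 1568 EC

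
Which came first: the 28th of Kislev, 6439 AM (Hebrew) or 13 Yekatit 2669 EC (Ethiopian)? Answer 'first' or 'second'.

second

First date → JDN 2699517; second date → JDN 2698870.
JDN 2698870 < JDN 2699517, so the second date is earlier.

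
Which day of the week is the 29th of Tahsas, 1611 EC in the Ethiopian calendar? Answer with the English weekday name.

Friday

Equivalently 4 January 1619 Gregorian, JDN 2312391.
Since JDN mod 7 = 4 (0 = Monday), the day is Friday.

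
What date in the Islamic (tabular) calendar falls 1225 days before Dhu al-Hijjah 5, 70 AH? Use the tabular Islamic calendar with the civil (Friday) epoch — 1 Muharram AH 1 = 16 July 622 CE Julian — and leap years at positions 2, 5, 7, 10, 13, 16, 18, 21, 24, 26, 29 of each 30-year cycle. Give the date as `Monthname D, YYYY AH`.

Jumada al-Thani 20, 67 AH

Counting 1225 days back from JDN 1973220 reaches JDN 1971995, which is Jumada al-Thani 20, 67 AH.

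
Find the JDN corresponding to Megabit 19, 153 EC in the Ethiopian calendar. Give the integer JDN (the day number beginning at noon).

In the proleptic Gregorian calendar the same day is 14 March 161.
JDN 2451545 is 1 January 2000 CE (Gregorian); the target day is −671608 days from there, so JDN = 1779937.

1779937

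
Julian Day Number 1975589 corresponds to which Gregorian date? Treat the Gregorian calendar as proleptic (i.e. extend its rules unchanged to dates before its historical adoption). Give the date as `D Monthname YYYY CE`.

16 November 696 CE

Counting from JDN 2299161 = 15 Oct 1582 gives an offset of -323572 days.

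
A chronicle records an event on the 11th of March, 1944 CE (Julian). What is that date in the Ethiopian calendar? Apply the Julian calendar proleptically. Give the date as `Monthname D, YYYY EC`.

Megabit 15, 1936 EC

Both dates share Julian Day Number 2431174; in the Ethiopian calendar that is 15 Megabit 1936 EC.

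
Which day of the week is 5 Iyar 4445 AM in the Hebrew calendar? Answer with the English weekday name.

Friday

Equivalently 17 April 685 Gregorian, JDN 1971358.
Since JDN mod 7 = 4 (0 = Monday), the day is Friday.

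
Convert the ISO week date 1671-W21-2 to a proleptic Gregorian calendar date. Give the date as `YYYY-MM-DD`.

ISO week 1 of 1671 is the week containing the first Thursday of 1671.
Week 21, day 2 (Tuesday) lands on 1671-05-19.

1671-05-19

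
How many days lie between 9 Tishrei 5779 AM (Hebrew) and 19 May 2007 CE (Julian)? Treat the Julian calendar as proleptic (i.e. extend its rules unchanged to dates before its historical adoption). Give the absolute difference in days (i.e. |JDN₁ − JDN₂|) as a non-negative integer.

4127

JDN of the first date = 2458380.
JDN of the second date = 2454253.
|2454253 − 2458380| = 4127.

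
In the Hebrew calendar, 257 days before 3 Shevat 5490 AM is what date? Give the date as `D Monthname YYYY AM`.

The starting date is JDN 2352950; 2352950 − 257 = 2352693.
JDN 2352693 corresponds to 10 Iyar 5489 AM.

10 Iyar 5489 AM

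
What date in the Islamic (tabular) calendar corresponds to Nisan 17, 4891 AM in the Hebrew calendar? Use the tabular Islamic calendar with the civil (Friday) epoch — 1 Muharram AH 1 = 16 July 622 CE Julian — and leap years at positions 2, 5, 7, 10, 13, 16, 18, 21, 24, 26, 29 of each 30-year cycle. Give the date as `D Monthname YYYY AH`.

16 Jumada al-Awwal 525 AH

Both dates share Julian Day Number 2134261; in the tabular Islamic calendar that is 16 Jumada al-Awwal 525 AH.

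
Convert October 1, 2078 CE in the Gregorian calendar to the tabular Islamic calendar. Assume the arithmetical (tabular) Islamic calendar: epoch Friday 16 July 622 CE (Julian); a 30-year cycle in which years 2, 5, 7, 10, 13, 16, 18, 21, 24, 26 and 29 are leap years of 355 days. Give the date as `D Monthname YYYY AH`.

Julian Day Number of the source date = 2480308.
Converting JDN 2480308 to the tabular Islamic calendar gives 24 Dhu al-Qa'dah 1501 AH.

24 Dhu al-Qa'dah 1501 AH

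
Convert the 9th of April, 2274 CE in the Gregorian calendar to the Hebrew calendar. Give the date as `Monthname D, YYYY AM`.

Nisan 1, 6034 AM

Julian Day Number of the source date = 2551720.
Converting JDN 2551720 to the Hebrew calendar gives 1 Nisan 6034 AM.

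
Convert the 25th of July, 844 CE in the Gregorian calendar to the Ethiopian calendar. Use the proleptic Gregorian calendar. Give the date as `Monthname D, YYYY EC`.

Both dates share Julian Day Number 2029531; in the Ethiopian calendar that is 27 Hamle 836 EC.

Hamle 27, 836 EC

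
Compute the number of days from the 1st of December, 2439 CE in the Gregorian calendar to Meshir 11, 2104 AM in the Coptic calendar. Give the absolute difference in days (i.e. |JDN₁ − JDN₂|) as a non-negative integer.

First date → JDN 2612221; second date → JDN 2593311.
The interval is |2612221 − 2593311| = 18910 days.

18910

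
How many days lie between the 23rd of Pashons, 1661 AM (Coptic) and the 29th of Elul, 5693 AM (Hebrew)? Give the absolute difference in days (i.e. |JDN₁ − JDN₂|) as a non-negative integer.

4271

First date → JDN 2431607; second date → JDN 2427336.
The interval is |2431607 − 2427336| = 4271 days.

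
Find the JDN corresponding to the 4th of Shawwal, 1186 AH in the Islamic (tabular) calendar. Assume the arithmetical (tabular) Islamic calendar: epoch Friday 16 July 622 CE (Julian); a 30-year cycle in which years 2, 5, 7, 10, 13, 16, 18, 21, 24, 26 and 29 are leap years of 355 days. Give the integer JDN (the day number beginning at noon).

Equivalently 29 December 1772 (Gregorian).
JDN 2299161 is 15 October 1582 CE (Gregorian); the target day is +69472 days from there, so JDN = 2368633.

2368633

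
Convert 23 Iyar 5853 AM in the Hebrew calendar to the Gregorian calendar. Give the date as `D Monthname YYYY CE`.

19 May 2093 CE

Julian Day Number of the source date = 2485652.
Converting JDN 2485652 to the Gregorian calendar gives 19 May 2093 CE.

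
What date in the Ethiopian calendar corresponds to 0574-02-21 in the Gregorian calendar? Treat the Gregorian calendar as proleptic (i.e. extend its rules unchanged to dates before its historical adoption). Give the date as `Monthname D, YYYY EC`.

Both dates share Julian Day Number 1930761; in the Ethiopian calendar that is 25 Yekatit 566 EC.

Yekatit 25, 566 EC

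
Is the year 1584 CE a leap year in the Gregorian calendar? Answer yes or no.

yes

1584 is divisible by 4 and not by 100, so it is a leap year.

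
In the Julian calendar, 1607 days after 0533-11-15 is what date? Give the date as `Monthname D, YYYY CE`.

Counting 1607 days forward from JDN 1916055 reaches JDN 1917662, which is April 10, 538 CE.

April 10, 538 CE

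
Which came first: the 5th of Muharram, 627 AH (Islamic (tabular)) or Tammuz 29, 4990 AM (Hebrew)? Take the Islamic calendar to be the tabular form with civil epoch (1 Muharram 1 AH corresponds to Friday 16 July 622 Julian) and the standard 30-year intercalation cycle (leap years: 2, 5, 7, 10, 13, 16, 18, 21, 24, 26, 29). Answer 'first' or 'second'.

First date → JDN 2170278; second date → JDN 2170507.
JDN 2170278 < JDN 2170507, so the first date is earlier.

first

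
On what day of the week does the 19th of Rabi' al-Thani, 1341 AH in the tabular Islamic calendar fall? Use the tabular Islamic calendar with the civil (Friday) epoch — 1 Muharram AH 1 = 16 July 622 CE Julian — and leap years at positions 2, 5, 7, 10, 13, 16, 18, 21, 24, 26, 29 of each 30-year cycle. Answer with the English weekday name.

Equivalently 9 December 1922 Gregorian, JDN 2423398.
JDN 2423398 mod 7 = 5, and JDN 0 was a Monday, so this is a Saturday.

Saturday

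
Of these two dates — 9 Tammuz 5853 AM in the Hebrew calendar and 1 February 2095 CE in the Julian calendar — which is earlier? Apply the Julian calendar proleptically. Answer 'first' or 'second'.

The two dates have Julian Day Numbers 2485697 and 2486288 respectively.
Since 2485697 < 2486288, the first date comes first.

first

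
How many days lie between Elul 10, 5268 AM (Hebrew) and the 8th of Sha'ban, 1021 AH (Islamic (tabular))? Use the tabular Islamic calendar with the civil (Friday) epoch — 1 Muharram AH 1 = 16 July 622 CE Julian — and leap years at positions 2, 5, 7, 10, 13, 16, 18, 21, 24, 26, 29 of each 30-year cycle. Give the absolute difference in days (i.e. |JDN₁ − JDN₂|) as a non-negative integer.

First date → JDN 2272073; second date → JDN 2310108.
The interval is |2272073 − 2310108| = 38035 days.

38035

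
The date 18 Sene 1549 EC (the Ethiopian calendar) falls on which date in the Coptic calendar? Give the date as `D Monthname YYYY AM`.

18 Paoni 1273 AM

Julian Day Number of the source date = 2289915.
Converting JDN 2289915 to the Coptic calendar gives 18 Paoni 1273 AM.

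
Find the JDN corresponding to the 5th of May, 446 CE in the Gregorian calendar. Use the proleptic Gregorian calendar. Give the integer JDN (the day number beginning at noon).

JDN 2299161 is 15 October 1582 CE (Gregorian); the target day is −415078 days from there, so JDN = 1884083.

1884083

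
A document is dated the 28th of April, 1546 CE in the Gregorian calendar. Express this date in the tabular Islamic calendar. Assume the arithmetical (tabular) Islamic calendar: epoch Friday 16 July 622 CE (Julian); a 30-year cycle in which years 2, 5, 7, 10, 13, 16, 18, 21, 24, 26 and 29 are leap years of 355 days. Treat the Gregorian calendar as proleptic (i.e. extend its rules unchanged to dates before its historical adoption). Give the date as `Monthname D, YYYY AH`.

Safar 16, 953 AH

Julian Day Number of the source date = 2285842.
Converting JDN 2285842 to the tabular Islamic calendar gives 16 Safar 953 AH.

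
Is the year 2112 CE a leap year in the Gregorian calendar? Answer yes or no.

yes

2112 is divisible by 4 and not by 100, so it is a leap year.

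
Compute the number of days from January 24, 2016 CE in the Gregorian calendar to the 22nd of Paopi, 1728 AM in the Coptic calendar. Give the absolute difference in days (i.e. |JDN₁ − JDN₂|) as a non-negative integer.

First date → JDN 2457412; second date → JDN 2455868.
The interval is |2457412 − 2455868| = 1544 days.

1544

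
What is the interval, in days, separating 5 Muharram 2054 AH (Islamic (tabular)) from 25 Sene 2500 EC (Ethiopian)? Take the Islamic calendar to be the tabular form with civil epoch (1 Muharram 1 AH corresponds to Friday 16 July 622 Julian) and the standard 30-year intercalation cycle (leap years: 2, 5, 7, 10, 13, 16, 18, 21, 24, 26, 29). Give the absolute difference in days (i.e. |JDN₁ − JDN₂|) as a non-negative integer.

First date → JDN 2675959; second date → JDN 2637275.
The interval is |2675959 − 2637275| = 38684 days.

38684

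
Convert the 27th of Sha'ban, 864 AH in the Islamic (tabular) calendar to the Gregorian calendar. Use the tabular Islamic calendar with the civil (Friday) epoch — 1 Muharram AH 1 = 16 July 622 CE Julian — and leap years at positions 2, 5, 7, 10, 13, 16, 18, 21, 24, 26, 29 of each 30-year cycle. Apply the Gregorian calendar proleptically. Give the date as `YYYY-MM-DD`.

Both dates share Julian Day Number 2254491; in the Gregorian calendar that is 26 June 1460 CE.

1460-06-26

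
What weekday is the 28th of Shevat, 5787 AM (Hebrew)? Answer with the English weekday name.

This is JDN 2461442 (5 February 2027 Gregorian).
2461442 ≡ 4 (mod 7); counting from Monday = 0 gives Friday.

Friday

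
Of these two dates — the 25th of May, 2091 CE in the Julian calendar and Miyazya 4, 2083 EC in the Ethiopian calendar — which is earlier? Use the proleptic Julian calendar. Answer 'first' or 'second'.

second

Converting both to JDN: 2484940 vs 2484884; the smaller is the second.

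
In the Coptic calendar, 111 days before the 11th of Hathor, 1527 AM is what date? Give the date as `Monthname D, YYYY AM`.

JDN of the 11th of Hathor, 1527 AM = 2382471.
2382471 − 111 = 2382360.
JDN 2382360 in the Coptic calendar is Epip 25, 1526 AM.

Epip 25, 1526 AM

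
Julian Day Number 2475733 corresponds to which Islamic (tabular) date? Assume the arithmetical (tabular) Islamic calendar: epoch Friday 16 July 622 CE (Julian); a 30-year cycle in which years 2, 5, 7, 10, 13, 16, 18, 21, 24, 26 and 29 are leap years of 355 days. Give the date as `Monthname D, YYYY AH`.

The Gregorian equivalent of JDN 2475733 is 23 March 2066.
In the tabular Islamic calendar that day is Dhu al-Hijjah 26, 1488 AH.

Dhu al-Hijjah 26, 1488 AH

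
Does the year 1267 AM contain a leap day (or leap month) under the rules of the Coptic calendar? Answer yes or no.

1267 mod 4 = 3; in the Coptic calendar a year is leap when year mod 4 = 3, so it is a leap year.

yes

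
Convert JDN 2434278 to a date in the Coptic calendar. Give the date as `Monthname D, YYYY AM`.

Thout 12, 1669 AM

The Gregorian equivalent of JDN 2434278 is 22 September 1952.
In the Coptic calendar that day is Thout 12, 1669 AM.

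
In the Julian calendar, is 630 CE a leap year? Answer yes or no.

no

630 mod 4 = 2, so it is a common year in the Julian calendar.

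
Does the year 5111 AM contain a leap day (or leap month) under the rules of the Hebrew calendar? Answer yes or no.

yes

Hebrew year 5111 is year 19 of its 19-year Metonic cycle; leap years are at positions 3, 6, 8, 11, 14, 17, 19, so it is a leap year (13 months).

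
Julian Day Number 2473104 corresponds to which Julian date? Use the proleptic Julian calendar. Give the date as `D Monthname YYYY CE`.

28 December 2058 CE

JDN 2473104 is 10 January 2059 in the Gregorian calendar.
In the Julian calendar that day is 28 December 2058 CE.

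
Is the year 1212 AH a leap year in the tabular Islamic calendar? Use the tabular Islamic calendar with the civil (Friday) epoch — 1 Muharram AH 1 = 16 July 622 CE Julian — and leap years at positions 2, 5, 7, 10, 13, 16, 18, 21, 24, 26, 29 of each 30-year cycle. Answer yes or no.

no

Year 1212 AH is year 12 of its 30-year cycle; leap positions are 2, 5, 7, 10, 13, 16, 18, 21, 24, 26, 29, so it is a common year (354 days).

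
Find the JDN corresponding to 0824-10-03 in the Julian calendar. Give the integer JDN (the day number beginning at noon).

2022300

In the proleptic Gregorian calendar the same day is 7 October 824.
JDN 2451545 is 1 January 2000 CE (Gregorian); the target day is −429245 days from there, so JDN = 2022300.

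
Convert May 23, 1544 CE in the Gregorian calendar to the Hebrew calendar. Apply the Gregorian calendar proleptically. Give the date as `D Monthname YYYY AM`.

20 Iyar 5304 AM

Both dates share Julian Day Number 2285137; in the Hebrew calendar that is 20 Iyar 5304 AM.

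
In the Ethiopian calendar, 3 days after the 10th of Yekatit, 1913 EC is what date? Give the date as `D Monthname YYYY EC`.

13 Yekatit 1913 EC

JDN of the 10th of Yekatit, 1913 EC = 2422738.
2422738 + 3 = 2422741.
JDN 2422741 in the Ethiopian calendar is 13 Yekatit 1913 EC.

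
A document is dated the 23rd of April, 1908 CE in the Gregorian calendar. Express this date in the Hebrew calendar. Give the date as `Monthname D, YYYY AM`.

Nisan 22, 5668 AM

Both dates share Julian Day Number 2418055; in the Hebrew calendar that is 22 Nisan 5668 AM.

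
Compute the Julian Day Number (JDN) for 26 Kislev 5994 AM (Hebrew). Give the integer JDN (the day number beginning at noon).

2537009

Equivalently 29 December 2233 (Gregorian).
JDN 2451545 is 1 January 2000 CE (Gregorian); the target day is +85464 days from there, so JDN = 2537009.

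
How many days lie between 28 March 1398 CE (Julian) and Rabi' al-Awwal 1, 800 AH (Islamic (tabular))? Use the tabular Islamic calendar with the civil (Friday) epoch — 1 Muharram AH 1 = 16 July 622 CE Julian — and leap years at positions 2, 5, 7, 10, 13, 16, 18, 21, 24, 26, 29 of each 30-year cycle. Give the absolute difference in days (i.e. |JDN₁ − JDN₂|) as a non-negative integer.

First date → JDN 2231764; second date → JDN 2231638.
The interval is |2231764 − 2231638| = 126 days.

126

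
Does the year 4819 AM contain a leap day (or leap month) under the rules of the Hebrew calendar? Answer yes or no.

no

Hebrew year 4819 is year 12 of its 19-year Metonic cycle; leap years are at positions 3, 6, 8, 11, 14, 17, 19, so it is a common year (12 months).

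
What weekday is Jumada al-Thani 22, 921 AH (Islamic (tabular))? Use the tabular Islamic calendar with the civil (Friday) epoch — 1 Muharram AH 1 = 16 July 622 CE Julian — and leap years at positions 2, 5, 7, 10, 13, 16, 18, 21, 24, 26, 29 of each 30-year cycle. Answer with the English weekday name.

In the proleptic Gregorian calendar this is 13 August 1515 (JDN 2274626).
JDN 2274626 mod 7 = 4, and JDN 0 was a Monday, so this is a Friday.

Friday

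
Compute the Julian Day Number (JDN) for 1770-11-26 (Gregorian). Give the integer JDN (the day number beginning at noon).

JDN 2400001 is 17 November 1858 CE (Gregorian), MJD 0; the target day is −32132 days from there, so JDN = 2367869.

2367869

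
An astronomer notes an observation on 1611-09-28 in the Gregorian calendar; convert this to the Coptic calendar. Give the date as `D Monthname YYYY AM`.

20 Thout 1328 AM

Julian Day Number of the source date = 2309736.
Converting JDN 2309736 to the Coptic calendar gives 20 Thout 1328 AM.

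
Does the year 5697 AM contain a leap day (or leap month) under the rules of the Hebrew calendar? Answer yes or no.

Hebrew year 5697 is year 16 of its 19-year Metonic cycle; leap years are at positions 3, 6, 8, 11, 14, 17, 19, so it is a common year (12 months).

no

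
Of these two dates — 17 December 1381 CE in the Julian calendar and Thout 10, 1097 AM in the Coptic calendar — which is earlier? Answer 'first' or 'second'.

second

Converting both to JDN: 2225819 vs 2225353; the smaller is the second.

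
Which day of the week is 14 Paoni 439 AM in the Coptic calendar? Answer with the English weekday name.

Tuesday

In the proleptic Gregorian calendar this is 12 June 723 (JDN 1985292).
Since JDN mod 7 = 1 (0 = Monday), the day is Tuesday.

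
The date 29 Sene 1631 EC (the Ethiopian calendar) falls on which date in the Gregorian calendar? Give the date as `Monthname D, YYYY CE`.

Both dates share Julian Day Number 2319876; in the Gregorian calendar that is 3 July 1639 CE.

July 3, 1639 CE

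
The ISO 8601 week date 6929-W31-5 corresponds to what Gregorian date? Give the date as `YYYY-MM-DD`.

6929-08-05

ISO week 1 of 6929 is the week containing the first Thursday of 6929.
Week 31, day 5 (Friday) lands on 6929-08-05.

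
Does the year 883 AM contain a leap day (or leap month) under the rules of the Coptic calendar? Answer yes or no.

883 mod 4 = 3; in the Coptic calendar a year is leap when year mod 4 = 3, so it is a leap year.

yes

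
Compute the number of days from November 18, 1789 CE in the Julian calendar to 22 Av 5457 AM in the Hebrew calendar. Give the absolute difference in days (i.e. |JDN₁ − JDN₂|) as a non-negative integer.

First date → JDN 2374812; second date → JDN 2341098.
The interval is |2374812 − 2341098| = 33714 days.

33714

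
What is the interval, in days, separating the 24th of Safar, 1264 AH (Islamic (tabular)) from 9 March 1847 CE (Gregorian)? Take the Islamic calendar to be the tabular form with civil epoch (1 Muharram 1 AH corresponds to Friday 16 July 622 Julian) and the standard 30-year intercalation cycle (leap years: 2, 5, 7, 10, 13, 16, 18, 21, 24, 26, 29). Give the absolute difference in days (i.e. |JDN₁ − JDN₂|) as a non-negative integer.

JDN of the first date = 2396058.
JDN of the second date = 2395730.
|2395730 − 2396058| = 328.

328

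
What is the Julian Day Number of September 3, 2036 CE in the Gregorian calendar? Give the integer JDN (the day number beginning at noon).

JDN 2400001 is 17 November 1858 CE (Gregorian), MJD 0; the target day is +64939 days from there, so JDN = 2464940.

2464940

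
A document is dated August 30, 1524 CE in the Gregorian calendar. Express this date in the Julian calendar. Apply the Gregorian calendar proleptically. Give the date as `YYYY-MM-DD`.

1524-08-20

For dates in this range the Gregorian date is 10 days ahead of the Julian.
30 August 1524 Gregorian − 10 days → 20 August 1524 Julian.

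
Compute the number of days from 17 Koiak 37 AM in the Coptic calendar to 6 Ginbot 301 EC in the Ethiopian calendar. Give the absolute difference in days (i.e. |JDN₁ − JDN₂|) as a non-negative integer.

4244

First date → JDN 1838285; second date → JDN 1834041.
The interval is |1838285 − 1834041| = 4244 days.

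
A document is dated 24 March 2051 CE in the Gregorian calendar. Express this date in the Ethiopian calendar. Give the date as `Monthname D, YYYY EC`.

Megabit 15, 2043 EC

Julian Day Number of the source date = 2470255.
Converting JDN 2470255 to the Ethiopian calendar gives 15 Megabit 2043 EC.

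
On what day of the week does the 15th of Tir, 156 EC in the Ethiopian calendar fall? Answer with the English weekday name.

Tuesday

This is JDN 1780969 (10 January 164 Gregorian).
JDN 1780969 mod 7 = 1, and JDN 0 was a Monday, so this is a Tuesday.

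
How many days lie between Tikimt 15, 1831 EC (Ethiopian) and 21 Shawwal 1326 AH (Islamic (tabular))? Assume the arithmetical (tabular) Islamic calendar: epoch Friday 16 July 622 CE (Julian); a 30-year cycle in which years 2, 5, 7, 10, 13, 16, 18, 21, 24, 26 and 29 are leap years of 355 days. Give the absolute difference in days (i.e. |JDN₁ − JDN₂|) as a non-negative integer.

25590

First date → JDN 2392672; second date → JDN 2418262.
The interval is |2392672 − 2418262| = 25590 days.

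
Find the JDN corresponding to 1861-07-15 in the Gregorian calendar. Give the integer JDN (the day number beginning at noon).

JDN 2451545 is 1 January 2000 CE (Gregorian); the target day is −50573 days from there, so JDN = 2400972.

2400972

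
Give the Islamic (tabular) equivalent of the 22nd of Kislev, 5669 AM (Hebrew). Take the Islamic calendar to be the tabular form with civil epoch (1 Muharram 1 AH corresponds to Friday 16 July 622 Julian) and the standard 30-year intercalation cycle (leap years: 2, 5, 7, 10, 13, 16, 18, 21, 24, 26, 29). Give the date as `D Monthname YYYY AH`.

22 Dhu al-Qa'dah 1326 AH

The source date corresponds to 16 December 1908 in the Gregorian calendar (JDN 2418292).
That day falls on 22 Dhu al-Qa'dah 1326 AH in the tabular Islamic calendar.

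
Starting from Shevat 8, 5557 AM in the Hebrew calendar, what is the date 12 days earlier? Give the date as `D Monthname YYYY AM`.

The starting date is JDN 2377436; 2377436 − 12 = 2377424.
JDN 2377424 corresponds to 25 Tevet 5557 AM.

25 Tevet 5557 AM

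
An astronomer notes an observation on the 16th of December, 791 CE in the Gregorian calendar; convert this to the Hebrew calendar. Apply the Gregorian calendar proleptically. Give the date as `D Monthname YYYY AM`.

11 Tevet 4552 AM

Both dates share Julian Day Number 2010316; in the Hebrew calendar that is 11 Tevet 4552 AM.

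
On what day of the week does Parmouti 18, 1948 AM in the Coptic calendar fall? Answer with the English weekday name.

Saturday

This is JDN 2536399 (28 April 2232 Gregorian).
2536399 ≡ 5 (mod 7); counting from Monday = 0 gives Saturday.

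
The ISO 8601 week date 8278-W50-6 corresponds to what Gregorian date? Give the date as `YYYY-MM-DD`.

ISO week 1 of 8278 is the week containing the first Thursday of 8278.
Week 50, day 6 (Saturday) lands on 8278-12-14.

8278-12-14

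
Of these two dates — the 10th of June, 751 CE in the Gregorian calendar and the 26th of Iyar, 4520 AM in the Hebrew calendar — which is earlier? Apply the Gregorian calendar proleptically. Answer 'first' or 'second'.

First date → JDN 1995517; second date → JDN 1998784.
JDN 1995517 < JDN 1998784, so the first date is earlier.

first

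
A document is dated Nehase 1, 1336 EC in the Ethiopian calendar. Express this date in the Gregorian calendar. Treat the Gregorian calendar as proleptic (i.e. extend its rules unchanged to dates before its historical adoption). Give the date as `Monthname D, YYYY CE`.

August 2, 1344 CE

Julian Day Number of the source date = 2212160.
Converting JDN 2212160 to the Gregorian calendar gives 2 August 1344 CE.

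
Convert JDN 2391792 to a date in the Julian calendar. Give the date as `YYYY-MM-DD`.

The Gregorian equivalent of JDN 2391792 is 27 May 1836.
In the Julian calendar that day is 1836-05-15.

1836-05-15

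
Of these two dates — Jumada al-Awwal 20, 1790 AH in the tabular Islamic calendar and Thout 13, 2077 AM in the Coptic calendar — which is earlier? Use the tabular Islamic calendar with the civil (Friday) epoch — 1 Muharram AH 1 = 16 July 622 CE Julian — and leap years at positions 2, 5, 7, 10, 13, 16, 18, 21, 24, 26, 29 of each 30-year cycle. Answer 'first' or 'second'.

first

Converting both to JDN: 2582539 vs 2583301; the smaller is the first.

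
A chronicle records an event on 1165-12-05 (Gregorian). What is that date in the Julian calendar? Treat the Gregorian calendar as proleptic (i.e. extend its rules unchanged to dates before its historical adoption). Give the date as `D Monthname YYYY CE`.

28 November 1165 CE

At this point the Julian calendar is 7 days behind the Gregorian.
5 December 1165 Gregorian − 7 days → 28 November 1165 Julian.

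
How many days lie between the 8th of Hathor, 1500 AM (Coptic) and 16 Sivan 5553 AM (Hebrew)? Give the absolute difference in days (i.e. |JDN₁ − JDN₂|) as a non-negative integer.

JDN of the first date = 2372607.
JDN of the second date = 2376087.
|2376087 − 2372607| = 3480.

3480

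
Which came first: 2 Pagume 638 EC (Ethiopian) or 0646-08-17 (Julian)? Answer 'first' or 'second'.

The two dates have Julian Day Numbers 1957246 and 1957238 respectively.
Since 1957238 < 1957246, the second date comes first.

second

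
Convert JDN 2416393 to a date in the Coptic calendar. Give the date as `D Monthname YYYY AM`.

24 Thout 1620 AM

The Gregorian equivalent of JDN 2416393 is 5 October 1903.
In the Coptic calendar that day is 24 Thout 1620 AM.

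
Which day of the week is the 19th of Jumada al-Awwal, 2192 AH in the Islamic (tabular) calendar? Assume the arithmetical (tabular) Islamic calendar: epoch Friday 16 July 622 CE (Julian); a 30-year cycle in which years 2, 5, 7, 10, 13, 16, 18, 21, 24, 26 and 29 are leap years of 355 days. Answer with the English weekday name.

Saturday

This is JDN 2724993 (4 September 2748 Gregorian).
2724993 ≡ 5 (mod 7); counting from Monday = 0 gives Saturday.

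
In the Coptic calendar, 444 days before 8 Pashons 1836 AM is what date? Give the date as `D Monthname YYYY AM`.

20 Meshir 1835 AM

JDN of 8 Pashons 1836 AM = 2495511.
2495511 − 444 = 2495067.
JDN 2495067 in the Coptic calendar is 20 Meshir 1835 AM.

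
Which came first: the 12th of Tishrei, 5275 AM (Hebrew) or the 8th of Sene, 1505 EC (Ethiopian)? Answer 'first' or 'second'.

second

First date → JDN 2274321; second date → JDN 2273834.
JDN 2273834 < JDN 2274321, so the second date is earlier.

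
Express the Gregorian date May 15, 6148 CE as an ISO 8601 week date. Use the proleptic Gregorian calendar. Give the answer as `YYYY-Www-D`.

The weekday is Wednesday (ISO weekday 3).
That Wednesday belongs to ISO week 20 of ISO year 6148.

6148-W20-3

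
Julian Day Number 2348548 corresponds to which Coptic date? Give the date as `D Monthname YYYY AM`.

26 Koiak 1434 AM

The Gregorian equivalent of JDN 2348548 is 2 January 1718.
In the Coptic calendar that day is 26 Koiak 1434 AM.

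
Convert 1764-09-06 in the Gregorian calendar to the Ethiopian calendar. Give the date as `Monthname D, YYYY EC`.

Pagume 3, 1756 EC

Julian Day Number of the source date = 2365597.
Converting JDN 2365597 to the Ethiopian calendar gives 3 Pagume 1756 EC.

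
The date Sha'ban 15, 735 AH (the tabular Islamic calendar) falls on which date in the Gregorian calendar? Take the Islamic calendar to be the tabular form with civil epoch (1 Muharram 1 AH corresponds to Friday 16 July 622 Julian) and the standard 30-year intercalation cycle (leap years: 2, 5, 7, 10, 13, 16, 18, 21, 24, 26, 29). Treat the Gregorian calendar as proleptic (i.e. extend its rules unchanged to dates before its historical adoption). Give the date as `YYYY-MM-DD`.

Julian Day Number of the source date = 2208766.
Converting JDN 2208766 to the Gregorian calendar gives 18 April 1335 CE.

1335-04-18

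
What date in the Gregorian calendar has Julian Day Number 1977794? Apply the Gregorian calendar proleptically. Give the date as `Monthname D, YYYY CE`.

JDN 2451545 is 1 Jan 2000; 1977794 is −473751 days from there.

December 1, 702 CE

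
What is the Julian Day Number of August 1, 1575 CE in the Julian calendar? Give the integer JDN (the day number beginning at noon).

In the proleptic Gregorian calendar the same day is 11 August 1575.
JDN 2400001 is 17 November 1858 CE (Gregorian), MJD 0; the target day is −103462 days from there, so JDN = 2296539.

2296539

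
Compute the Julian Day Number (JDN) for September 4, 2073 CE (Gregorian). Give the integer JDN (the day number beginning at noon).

JDN 2400001 is 17 November 1858 CE (Gregorian), MJD 0; the target day is +78454 days from there, so JDN = 2478455.

2478455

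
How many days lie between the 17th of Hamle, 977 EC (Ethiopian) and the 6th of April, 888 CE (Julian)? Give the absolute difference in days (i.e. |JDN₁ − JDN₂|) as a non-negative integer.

35525

JDN of the first date = 2081021.
JDN of the second date = 2045496.
|2045496 − 2081021| = 35525.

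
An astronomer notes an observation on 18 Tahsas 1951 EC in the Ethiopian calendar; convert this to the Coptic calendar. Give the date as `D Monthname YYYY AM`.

Julian Day Number of the source date = 2436565.
Converting JDN 2436565 to the Coptic calendar gives 18 Koiak 1675 AM.

18 Koiak 1675 AM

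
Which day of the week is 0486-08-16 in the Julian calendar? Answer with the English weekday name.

Equivalently 17 August 486 Gregorian, JDN 1898797.
Since JDN mod 7 = 5 (0 = Monday), the day is Saturday.

Saturday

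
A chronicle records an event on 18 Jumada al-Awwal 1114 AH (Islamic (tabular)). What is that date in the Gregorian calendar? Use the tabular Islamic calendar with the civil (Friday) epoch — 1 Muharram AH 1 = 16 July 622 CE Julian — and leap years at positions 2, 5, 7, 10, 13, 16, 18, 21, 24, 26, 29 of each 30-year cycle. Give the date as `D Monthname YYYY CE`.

Both dates share Julian Day Number 2342985; in the Gregorian calendar that is 10 October 1702 CE.

10 October 1702 CE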